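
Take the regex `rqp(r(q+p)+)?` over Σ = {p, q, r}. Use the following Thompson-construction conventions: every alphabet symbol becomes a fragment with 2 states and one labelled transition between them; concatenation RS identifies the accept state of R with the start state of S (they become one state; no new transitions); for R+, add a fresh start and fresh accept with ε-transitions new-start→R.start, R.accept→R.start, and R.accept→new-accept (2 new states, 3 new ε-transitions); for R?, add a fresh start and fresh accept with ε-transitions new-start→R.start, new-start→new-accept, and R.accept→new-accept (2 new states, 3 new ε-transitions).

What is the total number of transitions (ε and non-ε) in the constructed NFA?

Bottom-up over the parse tree:
Each of the 6 symbol leaves contributes 1 transition (1 symbol, 0 ε).
  q+ : 4 transitions (1 symbol, 3 ε)
  q+p : 5 transitions (2 symbol, 3 ε)
  (q+p)+ : 8 transitions (2 symbol, 6 ε)
  r(q+p)+ : 9 transitions (3 symbol, 6 ε)
  (r(q+p)+)? : 12 transitions (3 symbol, 9 ε)
  rqp(r(q+p)+)? : 15 transitions (6 symbol, 9 ε)

15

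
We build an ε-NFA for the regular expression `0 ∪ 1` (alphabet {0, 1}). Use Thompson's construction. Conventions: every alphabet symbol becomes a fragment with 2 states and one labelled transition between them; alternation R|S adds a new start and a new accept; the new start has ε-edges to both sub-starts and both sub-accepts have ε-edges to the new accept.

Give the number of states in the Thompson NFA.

By structural recursion:
Each of the 2 symbol leaves contributes a 2-state fragment.
  0 ∪ 1 → 6 states

6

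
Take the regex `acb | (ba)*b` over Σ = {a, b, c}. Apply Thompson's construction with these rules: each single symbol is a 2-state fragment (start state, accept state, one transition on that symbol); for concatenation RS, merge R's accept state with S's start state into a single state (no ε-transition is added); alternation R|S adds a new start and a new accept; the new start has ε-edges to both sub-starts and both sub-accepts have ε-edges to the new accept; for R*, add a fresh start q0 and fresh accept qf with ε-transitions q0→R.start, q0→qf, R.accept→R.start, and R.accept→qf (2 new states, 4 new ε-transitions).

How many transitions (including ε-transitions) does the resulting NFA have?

14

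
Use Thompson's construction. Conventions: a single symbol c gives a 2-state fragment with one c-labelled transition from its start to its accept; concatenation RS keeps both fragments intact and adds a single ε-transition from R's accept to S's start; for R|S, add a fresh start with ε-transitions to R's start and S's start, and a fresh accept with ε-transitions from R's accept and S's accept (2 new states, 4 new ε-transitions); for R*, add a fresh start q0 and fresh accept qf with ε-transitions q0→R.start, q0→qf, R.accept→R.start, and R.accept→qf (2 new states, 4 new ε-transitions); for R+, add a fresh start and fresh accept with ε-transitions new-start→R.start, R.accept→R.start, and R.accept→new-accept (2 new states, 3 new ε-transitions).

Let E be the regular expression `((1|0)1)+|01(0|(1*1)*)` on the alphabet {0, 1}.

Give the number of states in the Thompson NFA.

Bottom-up over the parse tree:
Each of the 8 symbol leaves contributes a 2-state fragment.
  1|0 : 6 states
  (1|0)1 : 8 states
  ((1|0)1)+ : 10 states
  1* : 4 states
  1*1 : 6 states
  (1*1)* : 8 states
  0|(1*1)* : 12 states
  01(0|(1*1)*) : 16 states
  ((1|0)1)+|01(0|(1*1)*) : 28 states

28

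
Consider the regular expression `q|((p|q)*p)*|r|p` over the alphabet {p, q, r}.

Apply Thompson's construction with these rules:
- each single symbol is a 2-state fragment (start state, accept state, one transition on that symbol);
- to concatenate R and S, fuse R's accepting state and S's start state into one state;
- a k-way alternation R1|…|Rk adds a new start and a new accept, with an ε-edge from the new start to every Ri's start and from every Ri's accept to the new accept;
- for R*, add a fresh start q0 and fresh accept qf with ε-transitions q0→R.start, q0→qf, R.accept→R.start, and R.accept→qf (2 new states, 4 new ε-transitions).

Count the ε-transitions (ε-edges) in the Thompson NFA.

20

Recursing over subexpressions:
Each of the 6 symbol leaves contributes 0 ε-transitions.
  p|q = 4 ε-transitions
  (p|q)* = 8 ε-transitions
  (p|q)*p = 8 ε-transitions
  ((p|q)*p)* = 12 ε-transitions
  q|((p|q)*p)*|r|p = 20 ε-transitions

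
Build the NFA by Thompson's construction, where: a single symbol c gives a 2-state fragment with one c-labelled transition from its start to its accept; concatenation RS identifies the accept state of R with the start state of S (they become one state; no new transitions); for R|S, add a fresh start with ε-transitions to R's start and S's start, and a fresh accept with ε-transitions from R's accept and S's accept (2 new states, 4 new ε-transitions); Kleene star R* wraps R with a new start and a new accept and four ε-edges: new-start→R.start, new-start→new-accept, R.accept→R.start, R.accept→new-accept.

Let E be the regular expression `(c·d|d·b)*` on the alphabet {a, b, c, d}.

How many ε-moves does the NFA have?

8

Building bottom-up:
Each of the 4 symbol leaves contributes 0 ε-transitions.
  c·d — 0 ε-transitions
  d·b — 0 ε-transitions
  c·d|d·b — 4 ε-transitions
  (c·d|d·b)* — 8 ε-transitions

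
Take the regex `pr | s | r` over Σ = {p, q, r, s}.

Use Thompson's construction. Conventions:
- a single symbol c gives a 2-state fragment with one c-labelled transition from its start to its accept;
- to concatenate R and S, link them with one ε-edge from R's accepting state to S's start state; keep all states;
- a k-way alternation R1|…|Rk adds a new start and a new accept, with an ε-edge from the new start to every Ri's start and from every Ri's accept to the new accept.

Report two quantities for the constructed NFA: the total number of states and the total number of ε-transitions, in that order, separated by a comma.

Building bottom-up:
Each of the 4 symbol leaves contributes 2 states and 0 ε-transitions.
  pr → 4 states, 1 ε-transition
  pr | s | r → 10 states, 7 ε-transitions

10, 7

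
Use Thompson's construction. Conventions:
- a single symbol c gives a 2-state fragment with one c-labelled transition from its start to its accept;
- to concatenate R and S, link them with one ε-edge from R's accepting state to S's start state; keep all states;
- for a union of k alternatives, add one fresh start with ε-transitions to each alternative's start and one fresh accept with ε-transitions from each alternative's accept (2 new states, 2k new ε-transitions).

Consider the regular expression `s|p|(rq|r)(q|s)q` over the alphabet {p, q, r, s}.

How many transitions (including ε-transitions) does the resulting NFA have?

Bottom-up over the parse tree:
Each of the 8 symbol leaves contributes 1 transition (1 symbol, 0 ε).
  rq — 3 transitions (2 symbol, 1 ε)
  rq|r — 8 transitions (3 symbol, 5 ε)
  q|s — 6 transitions (2 symbol, 4 ε)
  (rq|r)(q|s)q — 17 transitions (6 symbol, 11 ε)
  s|p|(rq|r)(q|s)q — 25 transitions (8 symbol, 17 ε)

25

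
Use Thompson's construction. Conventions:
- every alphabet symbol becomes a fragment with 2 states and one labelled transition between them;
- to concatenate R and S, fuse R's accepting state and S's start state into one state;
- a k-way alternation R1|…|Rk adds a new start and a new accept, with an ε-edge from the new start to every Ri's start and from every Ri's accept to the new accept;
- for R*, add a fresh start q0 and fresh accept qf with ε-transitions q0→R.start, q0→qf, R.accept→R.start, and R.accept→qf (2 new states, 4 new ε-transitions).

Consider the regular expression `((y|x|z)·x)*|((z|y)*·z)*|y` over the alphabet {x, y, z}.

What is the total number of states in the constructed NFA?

Bottom-up over the parse tree:
Each of the 8 symbol leaves contributes a 2-state fragment.
  y|x|z — 8 states
  (y|x|z)·x — 9 states
  ((y|x|z)·x)* — 11 states
  z|y — 6 states
  (z|y)* — 8 states
  (z|y)*·z — 9 states
  ((z|y)*·z)* — 11 states
  ((y|x|z)·x)*|((z|y)*·z)*|y — 26 states

26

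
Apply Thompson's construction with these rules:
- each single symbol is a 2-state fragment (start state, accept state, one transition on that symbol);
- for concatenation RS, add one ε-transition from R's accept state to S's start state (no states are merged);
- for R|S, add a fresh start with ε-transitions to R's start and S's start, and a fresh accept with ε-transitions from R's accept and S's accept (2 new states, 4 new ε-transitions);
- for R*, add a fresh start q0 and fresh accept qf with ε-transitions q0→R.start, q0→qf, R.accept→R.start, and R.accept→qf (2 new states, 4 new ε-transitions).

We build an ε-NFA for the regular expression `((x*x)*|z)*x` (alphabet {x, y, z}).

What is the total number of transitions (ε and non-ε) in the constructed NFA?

Recursing over subexpressions:
Each of the 4 symbol leaves contributes 1 transition (1 symbol, 0 ε).
  x* : 5 transitions (1 symbol, 4 ε)
  x*x : 7 transitions (2 symbol, 5 ε)
  (x*x)* : 11 transitions (2 symbol, 9 ε)
  (x*x)*|z : 16 transitions (3 symbol, 13 ε)
  ((x*x)*|z)* : 20 transitions (3 symbol, 17 ε)
  ((x*x)*|z)*x : 22 transitions (4 symbol, 18 ε)

22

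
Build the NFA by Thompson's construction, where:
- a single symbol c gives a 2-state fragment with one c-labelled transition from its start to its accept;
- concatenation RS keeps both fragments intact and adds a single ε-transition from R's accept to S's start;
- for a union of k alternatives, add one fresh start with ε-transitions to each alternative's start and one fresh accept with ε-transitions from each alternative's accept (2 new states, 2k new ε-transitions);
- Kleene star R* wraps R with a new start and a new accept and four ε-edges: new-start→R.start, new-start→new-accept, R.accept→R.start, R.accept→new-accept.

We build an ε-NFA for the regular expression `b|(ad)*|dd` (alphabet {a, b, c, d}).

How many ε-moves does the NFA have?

12

Per subexpression:
Each of the 5 symbol leaves contributes 0 ε-transitions.
  ad = 1 ε-transition
  (ad)* = 5 ε-transitions
  dd = 1 ε-transition
  b|(ad)*|dd = 12 ε-transitions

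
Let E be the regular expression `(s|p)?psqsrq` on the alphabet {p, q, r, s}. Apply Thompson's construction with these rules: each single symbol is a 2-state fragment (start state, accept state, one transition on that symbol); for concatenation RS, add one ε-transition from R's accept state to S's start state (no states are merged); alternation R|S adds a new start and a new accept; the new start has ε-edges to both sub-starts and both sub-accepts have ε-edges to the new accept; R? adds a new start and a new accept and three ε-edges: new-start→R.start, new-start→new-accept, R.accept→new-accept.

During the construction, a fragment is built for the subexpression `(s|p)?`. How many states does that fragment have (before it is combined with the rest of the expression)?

8

Fragment for `(s|p)?`:
Each of the 2 symbol leaves contributes a 2-state fragment.
  s|p → 6 states
  (s|p)? → 8 states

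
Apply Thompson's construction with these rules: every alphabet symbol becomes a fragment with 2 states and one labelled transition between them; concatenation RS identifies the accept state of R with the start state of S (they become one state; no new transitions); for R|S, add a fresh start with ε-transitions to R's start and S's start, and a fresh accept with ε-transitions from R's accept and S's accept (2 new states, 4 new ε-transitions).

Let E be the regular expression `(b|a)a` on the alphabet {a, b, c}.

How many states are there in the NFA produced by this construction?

By structural recursion:
Each of the 3 symbol leaves contributes a 2-state fragment.
  b|a = 6 states
  (b|a)a = 7 states

7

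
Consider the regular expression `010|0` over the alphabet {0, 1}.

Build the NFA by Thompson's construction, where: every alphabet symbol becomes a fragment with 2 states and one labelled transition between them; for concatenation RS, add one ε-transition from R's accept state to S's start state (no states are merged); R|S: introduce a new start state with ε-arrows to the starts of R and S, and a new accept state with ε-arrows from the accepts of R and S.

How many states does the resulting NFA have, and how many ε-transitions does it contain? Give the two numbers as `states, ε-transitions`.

10, 6

Recursing over subexpressions:
Each of the 4 symbol leaves contributes 2 states and 0 ε-transitions.
  010 : 6 states, 2 ε-transitions
  010|0 : 10 states, 6 ε-transitions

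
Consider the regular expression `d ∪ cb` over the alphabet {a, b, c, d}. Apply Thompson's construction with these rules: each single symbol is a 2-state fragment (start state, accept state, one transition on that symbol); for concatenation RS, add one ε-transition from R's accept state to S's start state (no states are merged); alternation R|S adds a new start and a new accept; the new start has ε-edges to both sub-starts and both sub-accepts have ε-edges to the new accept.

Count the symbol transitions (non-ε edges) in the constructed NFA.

3

By structural recursion:
Each of the 3 symbol leaves contributes exactly 1 symbol transition.
  cb : 2 symbol transitions
  d ∪ cb : 3 symbol transitions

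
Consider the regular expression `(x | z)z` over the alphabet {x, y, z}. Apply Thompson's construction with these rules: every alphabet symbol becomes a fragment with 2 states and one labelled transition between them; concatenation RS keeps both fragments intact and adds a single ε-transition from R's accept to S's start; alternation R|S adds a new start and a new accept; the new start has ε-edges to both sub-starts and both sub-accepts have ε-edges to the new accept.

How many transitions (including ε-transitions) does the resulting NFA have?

8

Building bottom-up:
Each of the 3 symbol leaves contributes 1 transition (1 symbol, 0 ε).
  x | z = 6 transitions (2 symbol, 4 ε)
  (x | z)z = 8 transitions (3 symbol, 5 ε)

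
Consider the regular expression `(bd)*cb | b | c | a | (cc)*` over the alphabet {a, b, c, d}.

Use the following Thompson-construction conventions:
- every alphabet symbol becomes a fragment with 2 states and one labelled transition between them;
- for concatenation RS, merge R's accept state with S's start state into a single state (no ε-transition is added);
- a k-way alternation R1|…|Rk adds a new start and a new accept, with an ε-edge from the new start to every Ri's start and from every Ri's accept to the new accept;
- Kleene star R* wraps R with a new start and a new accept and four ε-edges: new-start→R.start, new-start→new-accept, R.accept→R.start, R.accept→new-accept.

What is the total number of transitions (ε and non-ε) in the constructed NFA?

27

Recursing over subexpressions:
Each of the 9 symbol leaves contributes 1 transition (1 symbol, 0 ε).
  bd = 2 transitions (2 symbol, 0 ε)
  (bd)* = 6 transitions (2 symbol, 4 ε)
  (bd)*cb = 8 transitions (4 symbol, 4 ε)
  cc = 2 transitions (2 symbol, 0 ε)
  (cc)* = 6 transitions (2 symbol, 4 ε)
  (bd)*cb | b | c | a | (cc)* = 27 transitions (9 symbol, 18 ε)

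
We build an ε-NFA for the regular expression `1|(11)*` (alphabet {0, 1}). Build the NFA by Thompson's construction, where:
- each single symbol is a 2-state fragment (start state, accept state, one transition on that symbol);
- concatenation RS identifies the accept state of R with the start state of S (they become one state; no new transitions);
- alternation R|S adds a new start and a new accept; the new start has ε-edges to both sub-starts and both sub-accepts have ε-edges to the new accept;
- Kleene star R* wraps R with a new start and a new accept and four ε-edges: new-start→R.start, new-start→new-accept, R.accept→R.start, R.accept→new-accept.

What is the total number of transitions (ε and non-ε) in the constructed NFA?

By structural recursion:
Each of the 3 symbol leaves contributes 1 transition (1 symbol, 0 ε).
  11 : 2 transitions (2 symbol, 0 ε)
  (11)* : 6 transitions (2 symbol, 4 ε)
  1|(11)* : 11 transitions (3 symbol, 8 ε)

11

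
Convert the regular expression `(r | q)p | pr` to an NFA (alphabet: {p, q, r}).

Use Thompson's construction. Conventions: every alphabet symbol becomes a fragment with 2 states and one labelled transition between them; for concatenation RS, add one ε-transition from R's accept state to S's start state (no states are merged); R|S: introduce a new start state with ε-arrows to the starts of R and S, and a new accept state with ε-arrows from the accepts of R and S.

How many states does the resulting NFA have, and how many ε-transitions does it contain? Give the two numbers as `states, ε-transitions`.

14, 10

By structural recursion:
Each of the 5 symbol leaves contributes 2 states and 0 ε-transitions.
  r | q : 6 states, 4 ε-transitions
  (r | q)p : 8 states, 5 ε-transitions
  pr : 4 states, 1 ε-transition
  (r | q)p | pr : 14 states, 10 ε-transitions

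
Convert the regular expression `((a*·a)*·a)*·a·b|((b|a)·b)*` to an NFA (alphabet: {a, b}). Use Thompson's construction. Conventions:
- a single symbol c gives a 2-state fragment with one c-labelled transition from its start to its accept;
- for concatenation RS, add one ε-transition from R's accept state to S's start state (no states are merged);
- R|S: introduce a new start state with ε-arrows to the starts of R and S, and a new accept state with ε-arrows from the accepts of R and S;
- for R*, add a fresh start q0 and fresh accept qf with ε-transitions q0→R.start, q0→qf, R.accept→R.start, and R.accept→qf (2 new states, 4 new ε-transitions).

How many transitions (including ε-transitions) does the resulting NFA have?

37

Per subexpression:
Each of the 8 symbol leaves contributes 1 transition (1 symbol, 0 ε).
  a* — 5 transitions (1 symbol, 4 ε)
  a*·a — 7 transitions (2 symbol, 5 ε)
  (a*·a)* — 11 transitions (2 symbol, 9 ε)
  (a*·a)*·a — 13 transitions (3 symbol, 10 ε)
  ((a*·a)*·a)* — 17 transitions (3 symbol, 14 ε)
  ((a*·a)*·a)*·a·b — 21 transitions (5 symbol, 16 ε)
  b|a — 6 transitions (2 symbol, 4 ε)
  (b|a)·b — 8 transitions (3 symbol, 5 ε)
  ((b|a)·b)* — 12 transitions (3 symbol, 9 ε)
  ((a*·a)*·a)*·a·b|((b|a)·b)* — 37 transitions (8 symbol, 29 ε)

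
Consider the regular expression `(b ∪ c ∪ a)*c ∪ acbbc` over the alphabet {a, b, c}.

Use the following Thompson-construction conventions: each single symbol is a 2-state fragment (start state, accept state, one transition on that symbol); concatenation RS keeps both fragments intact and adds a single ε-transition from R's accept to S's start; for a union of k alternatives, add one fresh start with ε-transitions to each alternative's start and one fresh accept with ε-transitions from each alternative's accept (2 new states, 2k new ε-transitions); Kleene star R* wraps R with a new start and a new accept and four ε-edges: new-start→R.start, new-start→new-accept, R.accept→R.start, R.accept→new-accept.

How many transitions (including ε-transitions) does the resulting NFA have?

By structural recursion:
Each of the 9 symbol leaves contributes 1 transition (1 symbol, 0 ε).
  b ∪ c ∪ a = 9 transitions (3 symbol, 6 ε)
  (b ∪ c ∪ a)* = 13 transitions (3 symbol, 10 ε)
  (b ∪ c ∪ a)*c = 15 transitions (4 symbol, 11 ε)
  acbbc = 9 transitions (5 symbol, 4 ε)
  (b ∪ c ∪ a)*c ∪ acbbc = 28 transitions (9 symbol, 19 ε)

28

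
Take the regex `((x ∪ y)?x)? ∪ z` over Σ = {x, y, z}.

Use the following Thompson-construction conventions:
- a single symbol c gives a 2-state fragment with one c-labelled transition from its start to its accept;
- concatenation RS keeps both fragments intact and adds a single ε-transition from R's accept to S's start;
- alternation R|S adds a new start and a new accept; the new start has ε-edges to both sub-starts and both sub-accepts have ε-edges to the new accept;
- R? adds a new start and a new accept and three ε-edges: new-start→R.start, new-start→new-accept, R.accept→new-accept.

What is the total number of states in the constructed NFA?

Recursing over subexpressions:
Each of the 4 symbol leaves contributes a 2-state fragment.
  x ∪ y → 6 states
  (x ∪ y)? → 8 states
  (x ∪ y)?x → 10 states
  ((x ∪ y)?x)? → 12 states
  ((x ∪ y)?x)? ∪ z → 16 states

16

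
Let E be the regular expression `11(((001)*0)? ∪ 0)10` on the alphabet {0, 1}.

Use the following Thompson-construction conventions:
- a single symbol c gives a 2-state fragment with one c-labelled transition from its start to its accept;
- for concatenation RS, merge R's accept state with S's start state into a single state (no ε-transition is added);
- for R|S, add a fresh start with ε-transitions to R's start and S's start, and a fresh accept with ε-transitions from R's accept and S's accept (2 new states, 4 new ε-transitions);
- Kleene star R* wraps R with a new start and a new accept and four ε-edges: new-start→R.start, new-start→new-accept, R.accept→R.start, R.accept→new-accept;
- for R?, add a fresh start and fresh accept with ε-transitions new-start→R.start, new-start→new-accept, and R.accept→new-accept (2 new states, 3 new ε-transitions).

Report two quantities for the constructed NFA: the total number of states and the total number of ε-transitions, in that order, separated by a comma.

Bottom-up over the parse tree:
Each of the 9 symbol leaves contributes 2 states and 0 ε-transitions.
  001 — 4 states, 0 ε-transitions
  (001)* — 6 states, 4 ε-transitions
  (001)*0 — 7 states, 4 ε-transitions
  ((001)*0)? — 9 states, 7 ε-transitions
  ((001)*0)? ∪ 0 — 13 states, 11 ε-transitions
  11(((001)*0)? ∪ 0)10 — 17 states, 11 ε-transitions

17, 11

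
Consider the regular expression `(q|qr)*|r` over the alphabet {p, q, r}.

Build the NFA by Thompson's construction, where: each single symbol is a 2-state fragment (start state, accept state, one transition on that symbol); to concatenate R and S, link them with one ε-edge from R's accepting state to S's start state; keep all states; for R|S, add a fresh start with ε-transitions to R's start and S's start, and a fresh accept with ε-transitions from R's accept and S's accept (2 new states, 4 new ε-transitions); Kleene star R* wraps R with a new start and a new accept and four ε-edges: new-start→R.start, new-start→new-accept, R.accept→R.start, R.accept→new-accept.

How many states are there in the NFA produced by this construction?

14

Bottom-up over the parse tree:
Each of the 4 symbol leaves contributes a 2-state fragment.
  qr = 4 states
  q|qr = 8 states
  (q|qr)* = 10 states
  (q|qr)*|r = 14 states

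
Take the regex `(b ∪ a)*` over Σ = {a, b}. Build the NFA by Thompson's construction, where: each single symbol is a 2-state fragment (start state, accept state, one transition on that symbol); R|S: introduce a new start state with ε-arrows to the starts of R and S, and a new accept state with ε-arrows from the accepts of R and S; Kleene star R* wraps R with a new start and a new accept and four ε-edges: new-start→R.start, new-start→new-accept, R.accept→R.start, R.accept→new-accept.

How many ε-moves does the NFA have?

Building bottom-up:
Each of the 2 symbol leaves contributes 0 ε-transitions.
  b ∪ a : 4 ε-transitions
  (b ∪ a)* : 8 ε-transitions

8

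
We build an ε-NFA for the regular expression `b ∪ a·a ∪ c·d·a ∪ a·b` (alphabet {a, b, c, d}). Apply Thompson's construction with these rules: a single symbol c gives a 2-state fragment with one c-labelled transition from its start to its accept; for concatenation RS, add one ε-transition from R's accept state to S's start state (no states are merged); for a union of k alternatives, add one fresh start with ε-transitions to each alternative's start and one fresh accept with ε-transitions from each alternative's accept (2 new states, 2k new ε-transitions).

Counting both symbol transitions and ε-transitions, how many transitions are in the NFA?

By structural recursion:
Each of the 8 symbol leaves contributes 1 transition (1 symbol, 0 ε).
  a·a = 3 transitions (2 symbol, 1 ε)
  c·d·a = 5 transitions (3 symbol, 2 ε)
  a·b = 3 transitions (2 symbol, 1 ε)
  b ∪ a·a ∪ c·d·a ∪ a·b = 20 transitions (8 symbol, 12 ε)

20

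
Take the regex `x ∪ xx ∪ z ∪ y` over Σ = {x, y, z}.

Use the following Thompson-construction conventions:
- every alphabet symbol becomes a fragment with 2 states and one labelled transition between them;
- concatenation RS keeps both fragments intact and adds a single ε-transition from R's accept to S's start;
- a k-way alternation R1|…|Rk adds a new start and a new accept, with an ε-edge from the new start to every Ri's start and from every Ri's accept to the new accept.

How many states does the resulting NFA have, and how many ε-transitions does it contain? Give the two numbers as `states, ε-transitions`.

12, 9

Recursing over subexpressions:
Each of the 5 symbol leaves contributes 2 states and 0 ε-transitions.
  xx — 4 states, 1 ε-transition
  x ∪ xx ∪ z ∪ y — 12 states, 9 ε-transitions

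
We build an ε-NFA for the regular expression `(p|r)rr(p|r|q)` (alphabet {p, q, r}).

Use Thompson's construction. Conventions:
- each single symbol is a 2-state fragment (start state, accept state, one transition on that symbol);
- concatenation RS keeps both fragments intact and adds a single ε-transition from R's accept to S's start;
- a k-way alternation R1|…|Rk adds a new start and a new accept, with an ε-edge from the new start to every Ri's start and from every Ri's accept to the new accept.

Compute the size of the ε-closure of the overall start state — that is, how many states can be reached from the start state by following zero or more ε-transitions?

3

Work bottom-up. For each fragment F, track |ε-closure(F.start)| and whether F's accept lies in that closure (i.e. whether F accepts ε). A single-symbol fragment has closure size 1 and does not accept ε.
  p|r — new start ε-reaches every alternative's start; none of them accept ε, so the new accept is not reached: |closure| = 1 + 1 + 1 = 3
  p|r|q — new start ε-reaches every alternative's start; none of them accept ε, so the new accept is not reached: |closure| = 1 + 1 + 1 + 1 = 4
  (p|r)rr(p|r|q) — same as the first factor's closure: |closure| = 3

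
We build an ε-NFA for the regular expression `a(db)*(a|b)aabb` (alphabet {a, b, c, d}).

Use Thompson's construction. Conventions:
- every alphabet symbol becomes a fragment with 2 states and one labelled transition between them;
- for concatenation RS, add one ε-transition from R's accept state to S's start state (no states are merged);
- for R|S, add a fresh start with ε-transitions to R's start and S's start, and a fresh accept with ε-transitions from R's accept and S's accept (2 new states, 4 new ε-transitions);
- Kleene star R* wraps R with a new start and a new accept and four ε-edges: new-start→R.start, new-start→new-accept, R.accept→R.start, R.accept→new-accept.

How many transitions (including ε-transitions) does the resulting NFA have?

24

Building bottom-up:
Each of the 9 symbol leaves contributes 1 transition (1 symbol, 0 ε).
  db → 3 transitions (2 symbol, 1 ε)
  (db)* → 7 transitions (2 symbol, 5 ε)
  a|b → 6 transitions (2 symbol, 4 ε)
  a(db)*(a|b)aabb → 24 transitions (9 symbol, 15 ε)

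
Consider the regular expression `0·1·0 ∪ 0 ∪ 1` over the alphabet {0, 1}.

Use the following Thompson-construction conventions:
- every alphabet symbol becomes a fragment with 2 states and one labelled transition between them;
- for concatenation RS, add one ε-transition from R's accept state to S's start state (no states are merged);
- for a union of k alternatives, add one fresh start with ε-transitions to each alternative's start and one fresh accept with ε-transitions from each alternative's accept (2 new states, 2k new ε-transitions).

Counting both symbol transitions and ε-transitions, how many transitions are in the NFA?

13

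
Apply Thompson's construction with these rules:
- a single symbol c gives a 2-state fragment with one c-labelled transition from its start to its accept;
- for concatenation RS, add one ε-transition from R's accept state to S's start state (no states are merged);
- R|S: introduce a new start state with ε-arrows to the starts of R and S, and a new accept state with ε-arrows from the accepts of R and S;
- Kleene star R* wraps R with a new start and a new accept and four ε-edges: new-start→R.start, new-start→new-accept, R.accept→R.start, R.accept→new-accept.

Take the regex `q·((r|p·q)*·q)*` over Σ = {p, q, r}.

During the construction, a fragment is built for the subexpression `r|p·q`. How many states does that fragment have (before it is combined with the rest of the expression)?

8

Fragment for `r|p·q`:
Each of the 3 symbol leaves contributes a 2-state fragment.
  p·q = 4 states
  r|p·q = 8 states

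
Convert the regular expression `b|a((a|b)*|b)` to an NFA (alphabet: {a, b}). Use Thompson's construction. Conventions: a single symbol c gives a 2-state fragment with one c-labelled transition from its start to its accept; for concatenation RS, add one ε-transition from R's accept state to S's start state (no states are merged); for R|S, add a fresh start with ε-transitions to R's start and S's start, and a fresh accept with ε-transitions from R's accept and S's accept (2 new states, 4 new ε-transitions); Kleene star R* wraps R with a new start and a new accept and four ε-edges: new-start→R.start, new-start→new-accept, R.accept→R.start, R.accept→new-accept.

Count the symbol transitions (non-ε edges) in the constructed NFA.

5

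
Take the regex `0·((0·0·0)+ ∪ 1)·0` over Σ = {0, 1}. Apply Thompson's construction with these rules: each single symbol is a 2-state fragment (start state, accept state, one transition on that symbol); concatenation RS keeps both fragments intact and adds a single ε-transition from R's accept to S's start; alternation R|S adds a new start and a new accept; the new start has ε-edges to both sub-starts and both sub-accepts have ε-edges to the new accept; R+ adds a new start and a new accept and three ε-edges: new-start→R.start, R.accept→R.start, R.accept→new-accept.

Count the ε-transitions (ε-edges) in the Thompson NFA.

By structural recursion:
Each of the 6 symbol leaves contributes 0 ε-transitions.
  0·0·0 — 2 ε-transitions
  (0·0·0)+ — 5 ε-transitions
  (0·0·0)+ ∪ 1 — 9 ε-transitions
  0·((0·0·0)+ ∪ 1)·0 — 11 ε-transitions

11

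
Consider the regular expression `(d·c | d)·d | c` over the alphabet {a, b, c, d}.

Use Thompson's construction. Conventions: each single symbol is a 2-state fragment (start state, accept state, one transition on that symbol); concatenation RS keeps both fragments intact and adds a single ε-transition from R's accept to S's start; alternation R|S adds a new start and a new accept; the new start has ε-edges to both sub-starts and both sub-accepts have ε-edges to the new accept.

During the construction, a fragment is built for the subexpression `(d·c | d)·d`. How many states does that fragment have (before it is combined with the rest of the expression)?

Fragment for `(d·c | d)·d`:
Each of the 4 symbol leaves contributes a 2-state fragment.
  d·c — 4 states
  d·c | d — 8 states
  (d·c | d)·d — 10 states

10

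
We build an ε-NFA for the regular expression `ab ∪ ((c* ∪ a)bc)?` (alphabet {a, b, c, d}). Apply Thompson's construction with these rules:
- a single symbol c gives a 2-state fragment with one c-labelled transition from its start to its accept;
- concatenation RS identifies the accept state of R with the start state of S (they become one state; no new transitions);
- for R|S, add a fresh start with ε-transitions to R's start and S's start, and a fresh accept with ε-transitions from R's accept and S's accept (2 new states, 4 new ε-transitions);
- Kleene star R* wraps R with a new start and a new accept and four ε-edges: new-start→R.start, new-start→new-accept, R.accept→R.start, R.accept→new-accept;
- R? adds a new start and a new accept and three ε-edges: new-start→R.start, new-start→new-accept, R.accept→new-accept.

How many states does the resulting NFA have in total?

17

Bottom-up over the parse tree:
Each of the 6 symbol leaves contributes a 2-state fragment.
  ab : 3 states
  c* : 4 states
  c* ∪ a : 8 states
  (c* ∪ a)bc : 10 states
  ((c* ∪ a)bc)? : 12 states
  ab ∪ ((c* ∪ a)bc)? : 17 states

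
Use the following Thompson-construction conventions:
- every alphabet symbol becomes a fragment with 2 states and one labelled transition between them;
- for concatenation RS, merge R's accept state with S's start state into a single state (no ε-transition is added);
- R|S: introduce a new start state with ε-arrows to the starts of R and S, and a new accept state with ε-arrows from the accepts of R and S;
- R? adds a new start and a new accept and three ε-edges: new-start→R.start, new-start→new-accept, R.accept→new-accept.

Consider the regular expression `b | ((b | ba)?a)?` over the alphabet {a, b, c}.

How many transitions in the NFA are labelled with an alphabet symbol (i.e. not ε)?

5

Building bottom-up:
Each of the 5 symbol leaves contributes exactly 1 symbol transition.
  ba — 2 symbol transitions
  b | ba — 3 symbol transitions
  (b | ba)? — 3 symbol transitions
  (b | ba)?a — 4 symbol transitions
  ((b | ba)?a)? — 4 symbol transitions
  b | ((b | ba)?a)? — 5 symbol transitions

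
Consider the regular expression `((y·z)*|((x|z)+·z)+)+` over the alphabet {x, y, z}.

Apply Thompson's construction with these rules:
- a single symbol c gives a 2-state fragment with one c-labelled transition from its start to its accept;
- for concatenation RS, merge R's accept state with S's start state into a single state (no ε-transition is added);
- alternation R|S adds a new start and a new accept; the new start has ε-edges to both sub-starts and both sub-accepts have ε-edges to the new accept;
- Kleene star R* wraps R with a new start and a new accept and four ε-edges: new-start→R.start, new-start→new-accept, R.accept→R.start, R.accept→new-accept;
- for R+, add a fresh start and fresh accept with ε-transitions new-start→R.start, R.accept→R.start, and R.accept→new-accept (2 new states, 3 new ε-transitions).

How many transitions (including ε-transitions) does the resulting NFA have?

Recursing over subexpressions:
Each of the 5 symbol leaves contributes 1 transition (1 symbol, 0 ε).
  y·z : 2 transitions (2 symbol, 0 ε)
  (y·z)* : 6 transitions (2 symbol, 4 ε)
  x|z : 6 transitions (2 symbol, 4 ε)
  (x|z)+ : 9 transitions (2 symbol, 7 ε)
  (x|z)+·z : 10 transitions (3 symbol, 7 ε)
  ((x|z)+·z)+ : 13 transitions (3 symbol, 10 ε)
  (y·z)*|((x|z)+·z)+ : 23 transitions (5 symbol, 18 ε)
  ((y·z)*|((x|z)+·z)+)+ : 26 transitions (5 symbol, 21 ε)

26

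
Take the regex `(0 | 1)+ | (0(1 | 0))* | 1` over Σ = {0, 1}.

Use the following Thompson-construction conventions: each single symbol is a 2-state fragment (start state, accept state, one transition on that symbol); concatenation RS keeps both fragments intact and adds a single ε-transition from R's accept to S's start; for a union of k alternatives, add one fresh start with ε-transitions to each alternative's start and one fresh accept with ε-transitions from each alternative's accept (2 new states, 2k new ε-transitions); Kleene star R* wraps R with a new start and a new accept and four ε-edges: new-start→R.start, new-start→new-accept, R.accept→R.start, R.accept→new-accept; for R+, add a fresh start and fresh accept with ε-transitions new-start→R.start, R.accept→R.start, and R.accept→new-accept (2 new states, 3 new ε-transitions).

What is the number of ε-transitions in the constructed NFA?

Per subexpression:
Each of the 6 symbol leaves contributes 0 ε-transitions.
  0 | 1 : 4 ε-transitions
  (0 | 1)+ : 7 ε-transitions
  1 | 0 : 4 ε-transitions
  0(1 | 0) : 5 ε-transitions
  (0(1 | 0))* : 9 ε-transitions
  (0 | 1)+ | (0(1 | 0))* | 1 : 22 ε-transitions

22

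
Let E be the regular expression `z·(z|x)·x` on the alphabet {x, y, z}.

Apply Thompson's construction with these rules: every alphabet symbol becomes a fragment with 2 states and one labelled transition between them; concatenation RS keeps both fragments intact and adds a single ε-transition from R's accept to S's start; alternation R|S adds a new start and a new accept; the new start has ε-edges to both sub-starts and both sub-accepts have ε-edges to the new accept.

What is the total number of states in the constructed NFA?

10

Bottom-up over the parse tree:
Each of the 4 symbol leaves contributes a 2-state fragment.
  z|x : 6 states
  z·(z|x)·x : 10 states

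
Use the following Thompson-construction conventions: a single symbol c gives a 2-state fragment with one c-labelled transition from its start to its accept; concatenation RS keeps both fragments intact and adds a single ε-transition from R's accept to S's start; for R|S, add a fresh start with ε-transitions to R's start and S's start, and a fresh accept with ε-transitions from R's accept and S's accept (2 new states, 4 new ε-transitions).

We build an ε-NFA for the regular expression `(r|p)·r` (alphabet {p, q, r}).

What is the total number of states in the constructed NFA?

8

Bottom-up over the parse tree:
Each of the 3 symbol leaves contributes a 2-state fragment.
  r|p = 6 states
  (r|p)·r = 8 states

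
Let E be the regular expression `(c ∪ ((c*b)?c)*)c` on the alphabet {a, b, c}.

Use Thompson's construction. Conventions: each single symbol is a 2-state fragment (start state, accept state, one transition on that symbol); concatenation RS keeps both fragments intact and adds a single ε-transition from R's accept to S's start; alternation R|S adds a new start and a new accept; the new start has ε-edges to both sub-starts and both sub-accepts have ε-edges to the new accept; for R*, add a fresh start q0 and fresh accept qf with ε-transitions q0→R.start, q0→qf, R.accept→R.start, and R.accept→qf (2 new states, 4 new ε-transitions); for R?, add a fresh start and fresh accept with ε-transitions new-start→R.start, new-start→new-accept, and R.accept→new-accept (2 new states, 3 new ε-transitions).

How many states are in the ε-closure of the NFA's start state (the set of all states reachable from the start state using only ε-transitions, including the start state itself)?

13

Let C(F) = |ε-closure(F.start)| within fragment F, and note whether F accepts ε. Symbol fragments have C = 1 and do not accept ε. Then:
  c* : the star's fresh start ε-reaches both the body's start and the fresh accept: |closure| = 2 + 1 = 3
  c*b : the left operand accepts ε, so the closure extends into the next operand (via the concat ε-link); |closure| = 3 + 1 = 4
  (c*b)? : new start has ε-edges to the inner start and to the new accept, so |closure| = 2 + 4 = 6
  (c*b)?c : the left operand accepts ε, so the closure extends into the next operand (via the concat ε-link); |closure| = 6 + 1 = 7
  ((c*b)?c)* : new start has ε-edges to the inner start and to the new accept, so |closure| = 2 + 7 = 9
  c ∪ ((c*b)?c)* : |closure| = 1 (new start) + (1 + 9) + 1 (new accept, since some branch ε-reaches its own accept) = 12
  (c ∪ ((c*b)?c)*)c : the left operand accepts ε, so the closure extends into the next operand (via the concat ε-link); |closure| = 12 + 1 = 13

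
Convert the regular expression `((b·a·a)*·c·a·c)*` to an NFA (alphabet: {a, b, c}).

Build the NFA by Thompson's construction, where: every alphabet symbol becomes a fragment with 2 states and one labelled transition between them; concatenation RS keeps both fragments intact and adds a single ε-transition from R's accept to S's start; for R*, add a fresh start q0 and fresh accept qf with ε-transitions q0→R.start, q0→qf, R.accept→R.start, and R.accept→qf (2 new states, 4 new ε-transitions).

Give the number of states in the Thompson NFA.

16

Building bottom-up:
Each of the 6 symbol leaves contributes a 2-state fragment.
  b·a·a : 6 states
  (b·a·a)* : 8 states
  (b·a·a)*·c·a·c : 14 states
  ((b·a·a)*·c·a·c)* : 16 states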